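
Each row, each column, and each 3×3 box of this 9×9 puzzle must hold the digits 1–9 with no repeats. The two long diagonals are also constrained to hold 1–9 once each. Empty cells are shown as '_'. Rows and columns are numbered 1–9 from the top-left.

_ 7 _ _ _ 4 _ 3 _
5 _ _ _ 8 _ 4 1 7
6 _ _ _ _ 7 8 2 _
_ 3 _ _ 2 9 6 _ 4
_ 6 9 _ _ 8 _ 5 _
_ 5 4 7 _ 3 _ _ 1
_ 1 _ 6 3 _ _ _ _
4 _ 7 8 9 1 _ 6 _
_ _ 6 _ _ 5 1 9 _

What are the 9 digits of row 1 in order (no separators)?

r3c3 = 1: row 3 has {2,6,7,8}; col 3 has {4,6,7,9}; box has {5,6,7}; main diagonal has {3,6} → only 1 remains.
r3c5 = 5: row 3 has {1,2,6,7,8}; col 5 has {2,3,8,9}; box has {4,7,8} → only 5 remains.
r3c9 = 9: row 3 has {1,2,5,6,7,8}; col 9 has {1,4,7}; box has {1,2,3,4,7,8} → only 9 remains.
r4c3 = 8: row 4 has {2,3,4,6,9}; col 3 has {1,4,6,7,9}; box has {3,4,5,6,9} → only 8 remains.
r4c4 = 5: row 4 has {2,3,4,6,8,9}; col 4 has {6,7,8}; box has {2,3,7,8,9}; main diagonal has {1,3,6} → only 5 remains.
r4c8 = 7: row 4 has {2,3,4,5,6,8,9}; col 8 has {1,2,3,5,6,9}; box has {1,4,5,6} → only 7 remains.
r5c5 = 4: row 5 has {5,6,8,9}; col 5 has {2,3,5,8,9}; box has {2,3,5,7,8,9}; main diagonal has {1,3,5,6}; anti-diagonal has {1,7,8,9} → only 4 remains.
r6c1 = 2: row 6 has {1,3,4,5,7}; col 1 has {4,5,6}; box has {3,4,5,6,8,9} → only 2 remains.
r6c5 = 6: row 6 has {1,2,3,4,5,7}; col 5 has {2,3,4,5,8,9}; box has {2,3,4,5,7,8,9} → only 6 remains.
r6c7 = 9: row 6 has {1,2,3,4,5,6,7}; col 7 has {1,4,6,8}; box has {1,4,5,6,7} → only 9 remains.
r6c8 = 8: row 6 has {1,2,3,4,5,6,7,9}; col 8 has {1,2,3,5,6,7,9}; box has {1,4,5,6,7,9} → only 8 remains.
r7c6 = 2: row 7 has {1,3,6}; col 6 has {1,3,4,5,7,8,9}; box has {1,3,5,6,8,9} → only 2 remains.
r7c7 = 7: row 7 has {1,2,3,6}; col 7 has {1,4,6,8,9}; box has {1,6,9}; main diagonal has {1,3,4,5,6} → only 7 remains.
r7c8 = 4: row 7 has {1,2,3,6,7}; col 8 has {1,2,3,5,6,7,8,9}; box has {1,6,7,9} → only 4 remains.
r8c2 = 2: row 8 has {1,4,6,7,8,9}; col 2 has {1,3,5,6,7}; box has {1,4,6,7}; anti-diagonal has {1,4,7,8,9} → only 2 remains.
r9c1 = 3: row 9 has {1,5,6,9}; col 1 has {2,4,5,6}; box has {1,2,4,6,7}; anti-diagonal has {1,2,4,7,8,9} → only 3 remains.
r9c2 = 8: row 9 has {1,3,5,6,9}; col 2 has {1,2,3,5,6,7}; box has {1,2,3,4,6,7} → only 8 remains.
r9c4 = 4: row 9 has {1,3,5,6,8,9}; col 4 has {5,6,7,8}; box has {1,2,3,5,6,8,9} → only 4 remains.
r9c5 = 7: row 9 has {1,3,4,5,6,8,9}; col 5 has {2,3,4,5,6,8,9}; box has {1,2,3,4,5,6,8,9} → only 7 remains.
r9c9 = 2: row 9 has {1,3,4,5,6,7,8,9}; col 9 has {1,4,7,9}; box has {1,4,6,7,9}; main diagonal has {1,3,4,5,6,7} → only 2 remains.
r1c3 = 2: row 1 has {3,4,7}; col 3 has {1,4,6,7,8,9}; box has {1,5,6,7} → only 2 remains.
r1c5 = 1: row 1 has {2,3,4,7}; col 5 has {2,3,4,5,6,7,8,9}; box has {4,5,7,8} → only 1 remains.
r1c7 = 5: row 1 has {1,2,3,4,7}; col 7 has {1,4,6,7,8,9}; box has {1,2,3,4,7,8,9} → only 5 remains.
r1c9 = 6: row 1 has {1,2,3,4,5,7}; col 9 has {1,2,4,7,9}; box has {1,2,3,4,5,7,8,9}; anti-diagonal has {1,2,3,4,7,8,9} → only 6 remains.
r2c2 = 9: row 2 has {1,4,5,7,8}; col 2 has {1,2,3,5,6,7,8}; box has {1,2,5,6,7}; main diagonal has {1,2,3,4,5,6,7} → only 9 remains.
r2c3 = 3: row 2 has {1,4,5,7,8,9}; col 3 has {1,2,4,6,7,8,9}; box has {1,2,5,6,7,9} → only 3 remains.
r2c4 = 2: row 2 has {1,3,4,5,7,8,9}; col 4 has {4,5,6,7,8}; box has {1,4,5,7,8} → only 2 remains.
r2c6 = 6: row 2 has {1,2,3,4,5,7,8,9}; col 6 has {1,2,3,4,5,7,8,9}; box has {1,2,4,5,7,8} → only 6 remains.
r3c2 = 4: row 3 has {1,2,5,6,7,8,9}; col 2 has {1,2,3,5,6,7,8,9}; box has {1,2,3,5,6,7,9} → only 4 remains.
r3c4 = 3: row 3 has {1,2,4,5,6,7,8,9}; col 4 has {2,4,5,6,7,8}; box has {1,2,4,5,6,7,8} → only 3 remains.
r4c1 = 1: row 4 has {2,3,4,5,6,7,8,9}; col 1 has {2,3,4,5,6}; box has {2,3,4,5,6,8,9} → only 1 remains.
r5c1 = 7: row 5 has {4,5,6,8,9}; col 1 has {1,2,3,4,5,6}; box has {1,2,3,4,5,6,8,9} → only 7 remains.
r5c4 = 1: row 5 has {4,5,6,7,8,9}; col 4 has {2,3,4,5,6,7,8}; box has {2,3,4,5,6,7,8,9} → only 1 remains.
r5c9 = 3: row 5 has {1,4,5,6,7,8,9}; col 9 has {1,2,4,6,7,9}; box has {1,4,5,6,7,8,9} → only 3 remains.
r7c1 = 9: row 7 has {1,2,3,4,6,7}; col 1 has {1,2,3,4,5,6,7}; box has {1,2,3,4,6,7,8} → only 9 remains.
r7c3 = 5: row 7 has {1,2,3,4,6,7,9}; col 3 has {1,2,3,4,6,7,8,9}; box has {1,2,3,4,6,7,8,9}; anti-diagonal has {1,2,3,4,6,7,8,9} → only 5 remains.
r7c9 = 8: row 7 has {1,2,3,4,5,6,7,9}; col 9 has {1,2,3,4,6,7,9}; box has {1,2,4,6,7,9} → only 8 remains.
r8c7 = 3: row 8 has {1,2,4,6,7,8,9}; col 7 has {1,4,5,6,7,8,9}; box has {1,2,4,6,7,8,9} → only 3 remains.
r8c9 = 5: row 8 has {1,2,3,4,6,7,8,9}; col 9 has {1,2,3,4,6,7,8,9}; box has {1,2,3,4,6,7,8,9} → only 5 remains.
r1c1 = 8: row 1 has {1,2,3,4,5,6,7}; col 1 has {1,2,3,4,5,6,7,9}; box has {1,2,3,4,5,6,7,9}; main diagonal has {1,2,3,4,5,6,7,9} → only 8 remains.
r1c4 = 9: row 1 has {1,2,3,4,5,6,7,8}; col 4 has {1,2,3,4,5,6,7,8}; box has {1,2,3,4,5,6,7,8} → only 9 remains.

872914536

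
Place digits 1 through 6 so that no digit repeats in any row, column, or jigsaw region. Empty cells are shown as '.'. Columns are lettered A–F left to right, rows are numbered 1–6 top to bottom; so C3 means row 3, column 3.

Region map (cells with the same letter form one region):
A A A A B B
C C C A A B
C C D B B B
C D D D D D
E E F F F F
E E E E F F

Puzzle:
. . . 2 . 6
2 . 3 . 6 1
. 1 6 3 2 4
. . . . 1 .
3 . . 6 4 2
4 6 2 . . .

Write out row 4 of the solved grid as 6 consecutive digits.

625413

E1 = 5 (sole candidate).
A3 = 5 (sole candidate).
A4 = 6: row 4 has {1}; col 1 has {2,3,4,5}; region has {1,2,3,5} → only 6 remains.
B5 = 5 (sole candidate).
C5 = 1 (sole candidate).
D6 = 1 (sole candidate).
E6 = 3 (sole candidate).
F6 = 5 (sole candidate).
A1 = 1 (sole candidate).
C1 = 4 (sole candidate).
B2 = 4 (sole candidate).
D2 = 5 (sole candidate).
C4 = 5: row 4 has {1,6}; col 3 has {1,2,3,4,6}; region has {1,6} → only 5 remains.
D4 = 4: row 4 has {1,5,6}; col 4 has {1,2,3,5,6}; region has {1,5,6} → only 4 remains.
F4 = 3: row 4 has {1,4,5,6}; col 6 has {1,2,4,5,6}; region has {1,4,5,6} → only 3 remains.
B1 = 3 (sole candidate).
B4 = 2: row 4 has {1,3,4,5,6}; col 2 has {1,3,4,5,6}; region has {1,3,4,5,6} → only 2 remains.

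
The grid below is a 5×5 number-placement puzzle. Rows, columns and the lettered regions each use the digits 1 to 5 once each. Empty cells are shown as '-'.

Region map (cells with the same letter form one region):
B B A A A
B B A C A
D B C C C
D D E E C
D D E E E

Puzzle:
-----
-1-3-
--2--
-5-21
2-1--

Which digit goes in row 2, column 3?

row 1, column 4 = 1: in row 1, 1 can only go here (every other open cell in that row sees a 1).
row 2, column 5 = 2: in row 2, 2 can only go here (every other open cell in that row sees a 2).
row 1, column 2 = 2: in row 1, 2 can only go here (every other open cell in that row sees a 2).
row 3, column 1 = 1: in row 3, 1 can only go here (every other open cell in that row sees a 1).
row 3, column 2 = 3: in row 3, 3 can only go here (every other open cell in that row sees a 3).
row 5, column 2 = 4: row 5 has {1,2}; col 2 has {1,2,3,5}; region has {1,2,5} → only 4 remains.
row 5, column 4 = 5: row 5 has {1,2,4}; col 4 has {1,2,3}; region has {1,2} → only 5 remains.
row 5, column 5 = 3: row 5 has {1,2,4,5}; col 5 has {1,2}; region has {1,2,5} → only 3 remains.
row 3, column 4 = 4: row 3 has {1,2,3}; col 4 has {1,2,3,5}; region has {1,2,3} → only 4 remains.
row 3, column 5 = 5: row 3 has {1,2,3,4}; col 5 has {1,2,3}; region has {1,2,3,4} → only 5 remains.
row 4, column 1 = 3: row 4 has {1,2,5}; col 1 has {1,2}; region has {1,2,4,5} → only 3 remains.
row 4, column 3 = 4: row 4 has {1,2,3,5}; col 3 has {1,2}; region has {1,2,3,5} → only 4 remains.
row 1, column 5 = 4: row 1 has {1,2}; col 5 has {1,2,3,5}; region has {1,2} → only 4 remains.
row 2, column 3 = 5: row 2 has {1,2,3}; col 3 has {1,2,4}; region has {1,2,4} → only 5 remains.

5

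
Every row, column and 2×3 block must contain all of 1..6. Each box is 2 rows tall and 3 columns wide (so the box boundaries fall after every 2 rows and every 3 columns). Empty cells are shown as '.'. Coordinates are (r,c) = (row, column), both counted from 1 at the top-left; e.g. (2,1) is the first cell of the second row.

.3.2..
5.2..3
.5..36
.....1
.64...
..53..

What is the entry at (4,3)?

3

(3,3) = 1 (sole candidate).
(3,4) = 4 (sole candidate).
(4,4) = 5 (sole candidate).
(4,5) = 2 (sole candidate).
(5,4) = 1 (sole candidate).
(5,5) = 5 (sole candidate).
(5,6) = 2 (sole candidate).
(6,6) = 4 (sole candidate).
(1,3) = 6 (sole candidate).
(1,6) = 5 (sole candidate).
(2,4) = 6 (sole candidate).
(3,1) = 2 (sole candidate).
(4,2) = 4 (sole candidate).
(4,3) = 3: row 4 has {1,2,4,5}; col 3 has {1,2,4,5,6}; box has {1,2,4,5} → only 3 remains.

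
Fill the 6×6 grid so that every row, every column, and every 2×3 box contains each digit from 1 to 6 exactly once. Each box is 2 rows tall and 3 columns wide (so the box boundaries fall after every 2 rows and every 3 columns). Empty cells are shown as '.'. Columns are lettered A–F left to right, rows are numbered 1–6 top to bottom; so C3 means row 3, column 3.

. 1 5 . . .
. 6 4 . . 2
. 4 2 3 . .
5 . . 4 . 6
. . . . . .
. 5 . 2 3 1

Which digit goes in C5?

3

D1 = 6 (sole candidate).
E1 = 4 (sole candidate).
F1 = 3 (sole candidate).
A2 = 3 (sole candidate).
F3 = 5 (sole candidate).
B4 = 3 (sole candidate).
C4 = 1 (sole candidate).
E4 = 2 (sole candidate).
B5 = 2 (sole candidate).
D5 = 5 (sole candidate).
E5 = 6 (sole candidate).
F5 = 4 (sole candidate).
C6 = 6 (sole candidate).
A1 = 2 (sole candidate).
D2 = 1 (sole candidate).
E2 = 5 (sole candidate).
A3 = 6 (sole candidate).
E3 = 1 (sole candidate).
A5 = 1 (sole candidate).
C5 = 3: row 5 has {1,2,4,5,6}; col 3 has {1,2,4,5,6}; box has {1,2,5,6} → only 3 remains.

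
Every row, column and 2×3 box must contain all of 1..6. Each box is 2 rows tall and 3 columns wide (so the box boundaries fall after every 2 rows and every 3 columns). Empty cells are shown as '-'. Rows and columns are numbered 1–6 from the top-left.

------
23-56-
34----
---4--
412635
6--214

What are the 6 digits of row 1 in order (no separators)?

561342

r2c6 = 1: row 2 has {2,3,5,6}; col 6 has {4,5}; box has {5,6} → only 1 remains.
r3c4 = 1: row 3 has {3,4}; col 4 has {2,4,5,6}; box has {4} → only 1 remains.
r6c2 = 5: row 6 has {1,2,4,6}; col 2 has {1,3,4}; box has {1,2,4,6} → only 5 remains.
r6c3 = 3: row 6 has {1,2,4,5,6}; col 3 has {2}; box has {1,2,4,5,6} → only 3 remains.
r1c2 = 6: row 1 has {}; col 2 has {1,3,4,5}; box has {2,3} → only 6 remains.
r1c4 = 3: row 1 has {6}; col 4 has {1,2,4,5,6}; box has {1,5,6} → only 3 remains.
r1c6 = 2: row 1 has {3,6}; col 6 has {1,4,5}; box has {1,3,5,6} → only 2 remains.
r2c3 = 4: row 2 has {1,2,3,5,6}; col 3 has {2,3}; box has {2,3,6} → only 4 remains.
r3c6 = 6: row 3 has {1,3,4}; col 6 has {1,2,4,5}; box has {1,4} → only 6 remains.
r4c2 = 2: row 4 has {4}; col 2 has {1,3,4,5,6}; box has {3,4} → only 2 remains.
r4c5 = 5: row 4 has {2,4}; col 5 has {1,3,6}; box has {1,4,6} → only 5 remains.
r4c6 = 3: row 4 has {2,4,5}; col 6 has {1,2,4,5,6}; box has {1,4,5,6} → only 3 remains.
r1c5 = 4: row 1 has {2,3,6}; col 5 has {1,3,5,6}; box has {1,2,3,5,6} → only 4 remains.
r3c3 = 5: row 3 has {1,3,4,6}; col 3 has {2,3,4}; box has {2,3,4} → only 5 remains.
r3c5 = 2: row 3 has {1,3,4,5,6}; col 5 has {1,3,4,5,6}; box has {1,3,4,5,6} → only 2 remains.
r4c1 = 1: row 4 has {2,3,4,5}; col 1 has {2,3,4,6}; box has {2,3,4,5} → only 1 remains.
r4c3 = 6: row 4 has {1,2,3,4,5}; col 3 has {2,3,4,5}; box has {1,2,3,4,5} → only 6 remains.
r1c1 = 5: row 1 has {2,3,4,6}; col 1 has {1,2,3,4,6}; box has {2,3,4,6} → only 5 remains.
r1c3 = 1: row 1 has {2,3,4,5,6}; col 3 has {2,3,4,5,6}; box has {2,3,4,5,6} → only 1 remains.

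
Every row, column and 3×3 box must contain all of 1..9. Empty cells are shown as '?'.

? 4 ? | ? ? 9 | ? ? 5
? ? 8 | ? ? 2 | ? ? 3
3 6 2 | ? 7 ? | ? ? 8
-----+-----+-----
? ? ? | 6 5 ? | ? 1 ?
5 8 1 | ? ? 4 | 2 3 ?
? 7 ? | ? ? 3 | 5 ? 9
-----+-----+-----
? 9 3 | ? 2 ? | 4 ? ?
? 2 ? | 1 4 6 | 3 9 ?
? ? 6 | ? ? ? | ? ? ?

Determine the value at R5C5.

R1C3 = 7: row 1 has {4,5,9}; col 3 has {1,2,3,6,8}; box has {2,3,4,6,8} → only 7 remains.
R3C8 = 4: row 3 has {2,3,6,7,8}; col 8 has {1,3,9}; box has {3,5,8} → only 4 remains.
R4C2 = 3: row 4 has {1,5,6}; col 2 has {2,4,6,7,8,9}; box has {1,5,7,8} → only 3 remains.
R5C5 = 9: row 5 has {1,2,3,4,5,8}; col 5 has {2,4,5,7}; box has {3,4,5,6} → only 9 remains.

9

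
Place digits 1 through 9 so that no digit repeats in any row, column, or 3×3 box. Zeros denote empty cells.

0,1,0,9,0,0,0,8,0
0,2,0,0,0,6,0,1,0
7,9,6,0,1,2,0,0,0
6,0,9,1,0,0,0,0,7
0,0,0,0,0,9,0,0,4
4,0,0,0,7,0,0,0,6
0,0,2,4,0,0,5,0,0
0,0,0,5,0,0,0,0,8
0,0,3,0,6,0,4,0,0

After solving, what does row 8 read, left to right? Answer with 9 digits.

147523968

r3c7 = 3 (sole candidate).
r3c9 = 5 (sole candidate).
r1c9 = 2 (sole candidate).
r2c9 = 9 (sole candidate).
r3c4 = 8 (sole candidate).
r3c8 = 4 (sole candidate).
r9c9 = 1 (sole candidate).
r2c7 = 7 (sole candidate).
r7c9 = 3 (sole candidate).
r1c7 = 6 (sole candidate).
r2c4 = 3 (sole candidate).
r6c4 = 2 (sole candidate).
r9c4 = 7 (sole candidate).
r9c6 = 8 (sole candidate).
r5c4 = 6 (sole candidate).
r7c5 = 9 (sole candidate).
r7c6 = 1 (sole candidate).
r8c6 = 3: row 8 has {5,8}; col 6 has {1,2,6,8,9}; box has {1,4,5,6,7,8,9} → only 3 remains.
r9c2 = 5 (sole candidate).
r6c6 = 5 (sole candidate).
r7c1 = 8 (sole candidate).
r8c5 = 2: row 8 has {3,5,8}; col 5 has {1,6,7,9}; box has {1,3,4,5,6,7,8,9} → only 2 remains.
r8c7 = 9: row 8 has {2,3,5,8}; col 7 has {3,4,5,6,7}; box has {1,3,4,5,8} → only 9 remains.
r9c1 = 9 (sole candidate).
r9c8 = 2 (sole candidate).
r2c1 = 5 (sole candidate).
r2c5 = 4 (sole candidate).
r4c6 = 4 (sole candidate).
r8c1 = 1: row 8 has {2,3,5,8,9}; col 1 has {4,5,6,7,8,9}; box has {2,3,5,8,9} → only 1 remains.
r1c1 = 3 (sole candidate).
r1c3 = 4 (sole candidate).
r1c5 = 5 (sole candidate).
r1c6 = 7 (sole candidate).
r2c3 = 8 (sole candidate).
r5c1 = 2 (sole candidate).
r6c3 = 1 (sole candidate).
r6c7 = 8 (sole candidate).
r8c3 = 7: row 8 has {1,2,3,5,8,9}; col 3 has {1,2,3,4,6,8,9}; box has {1,2,3,5,8,9} → only 7 remains.
r8c8 = 6: row 8 has {1,2,3,5,7,8,9}; col 8 has {1,2,4,8}; box has {1,2,3,4,5,8,9} → only 6 remains.
r4c7 = 2 (sole candidate).
r5c3 = 5 (sole candidate).
r5c7 = 1 (sole candidate).
r5c8 = 3 (sole candidate).
r6c2 = 3 (sole candidate).
r6c8 = 9 (sole candidate).
r7c2 = 6 (sole candidate).
r7c8 = 7 (sole candidate).
r8c2 = 4: row 8 has {1,2,3,5,6,7,8,9}; col 2 has {1,2,3,5,6,9}; box has {1,2,3,5,6,7,8,9} → only 4 remains.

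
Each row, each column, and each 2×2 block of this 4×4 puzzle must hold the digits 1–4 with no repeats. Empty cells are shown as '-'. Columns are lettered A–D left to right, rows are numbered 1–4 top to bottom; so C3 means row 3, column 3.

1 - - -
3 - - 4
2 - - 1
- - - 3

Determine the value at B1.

D1 = 2 (sole candidate).
B2 = 2 (sole candidate).
C2 = 1 (sole candidate).
C3 = 4 (sole candidate).
A4 = 4 (sole candidate).
B4 = 1 (sole candidate).
C4 = 2 (sole candidate).
B1 = 4: row 1 has {1,2}; col 2 has {1,2}; box has {1,2,3} → only 4 remains.

4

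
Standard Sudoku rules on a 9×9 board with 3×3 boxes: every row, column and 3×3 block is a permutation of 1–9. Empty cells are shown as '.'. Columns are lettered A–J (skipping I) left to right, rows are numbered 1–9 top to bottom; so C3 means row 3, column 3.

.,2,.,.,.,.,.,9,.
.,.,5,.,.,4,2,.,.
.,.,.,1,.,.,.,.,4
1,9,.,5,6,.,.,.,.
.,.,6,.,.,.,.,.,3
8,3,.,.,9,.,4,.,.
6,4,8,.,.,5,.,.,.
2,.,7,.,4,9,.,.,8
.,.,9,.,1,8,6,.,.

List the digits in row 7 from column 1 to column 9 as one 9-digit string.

C3 = 3: row 3 has {1,4}; col 3 has {5,6,7,8,9}; box has {2,5} → only 3 remains.
C6 = 2: row 6 has {3,4,8,9}; col 3 has {3,5,6,7,8,9}; box has {1,3,6,8,9} → only 2 remains.
D6 = 7: row 6 has {2,3,4,8,9}; col 4 has {1,5}; box has {5,6,9} → only 7 remains.
F6 = 1: row 6 has {2,3,4,7,8,9}; col 6 has {4,5,8,9}; box has {5,6,7,9} → only 1 remains.
B9 = 5: row 9 has {1,6,8,9}; col 2 has {2,3,4,9}; box has {2,4,6,7,8,9} → only 5 remains.
C4 = 4: row 4 has {1,5,6,9}; col 3 has {2,3,5,6,7,8,9}; box has {1,2,3,6,8,9} → only 4 remains.
B5 = 7: row 5 has {3,6}; col 2 has {2,3,4,5,9}; box has {1,2,3,4,6,8,9} → only 7 remains.
F5 = 2: row 5 has {3,6,7}; col 6 has {1,4,5,8,9}; box has {1,5,6,7,9} → only 2 remains.
B8 = 1: row 8 has {2,4,7,8,9}; col 2 has {2,3,4,5,7,9}; box has {2,4,5,6,7,8,9} → only 1 remains.
A9 = 3: row 9 has {1,5,6,8,9}; col 1 has {1,2,6,8}; box has {1,2,4,5,6,7,8,9} → only 3 remains.
D9 = 2: row 9 has {1,3,5,6,8,9}; col 4 has {1,5,7}; box has {1,4,5,8,9} → only 2 remains.
J9 = 7: row 9 has {1,2,3,5,6,8,9}; col 9 has {3,4,8}; box has {6,8} → only 7 remains.
C1 = 1: row 1 has {2,9}; col 3 has {2,3,4,5,6,7,8,9}; box has {2,3,5} → only 1 remains.
F4 = 3: row 4 has {1,4,5,6,9}; col 6 has {1,2,4,5,8,9}; box has {1,2,5,6,7,9} → only 3 remains.
J4 = 2: row 4 has {1,3,4,5,6,9}; col 9 has {3,4,7,8}; box has {3,4} → only 2 remains.
A5 = 5: row 5 has {2,3,6,7}; col 1 has {1,2,3,6,8}; box has {1,2,3,4,6,7,8,9} → only 5 remains.
E5 = 8: row 5 has {2,3,5,6,7}; col 5 has {1,4,6,9}; box has {1,2,3,5,6,7,9} → only 8 remains.
H5 = 1: row 5 has {2,3,5,6,7,8}; col 8 has {9}; box has {2,3,4} → only 1 remains.
D7 = 3: row 7 has {4,5,6,8}; col 4 has {1,2,5,7}; box has {1,2,4,5,8,9} → only 3 remains.
E7 = 7: row 7 has {3,4,5,6,8}; col 5 has {1,4,6,8,9}; box has {1,2,3,4,5,8,9} → only 7 remains.
H7 = 2: row 7 has {3,4,5,6,7,8}; col 8 has {1,9}; box has {6,7,8} → only 2 remains.
D8 = 6: row 8 has {1,2,4,7,8,9}; col 4 has {1,2,3,5,7}; box has {1,2,3,4,5,7,8,9} → only 6 remains.
H9 = 4: row 9 has {1,2,3,5,6,7,8,9}; col 8 has {1,2,9}; box has {2,6,7,8} → only 4 remains.
D1 = 8: row 1 has {1,2,9}; col 4 has {1,2,3,5,6,7}; box has {1,4} → only 8 remains.
D2 = 9: row 2 has {2,4,5}; col 4 has {1,2,3,5,6,7,8}; box has {1,4,8} → only 9 remains.
E2 = 3: row 2 has {2,4,5,9}; col 5 has {1,4,6,7,8,9}; box has {1,4,8,9} → only 3 remains.
D5 = 4: row 5 has {1,2,3,5,6,7,8}; col 4 has {1,2,3,5,6,7,8,9}; box has {1,2,3,5,6,7,8,9} → only 4 remains.
G5 = 9: row 5 has {1,2,3,4,5,6,7,8}; col 7 has {2,4,6}; box has {1,2,3,4} → only 9 remains.
G7 = 1: row 7 has {2,3,4,5,6,7,8}; col 7 has {2,4,6,9}; box has {2,4,6,7,8} → only 1 remains.
J7 = 9: row 7 has {1,2,3,4,5,6,7,8}; col 9 has {2,3,4,7,8}; box has {1,2,4,6,7,8} → only 9 remains.

648375129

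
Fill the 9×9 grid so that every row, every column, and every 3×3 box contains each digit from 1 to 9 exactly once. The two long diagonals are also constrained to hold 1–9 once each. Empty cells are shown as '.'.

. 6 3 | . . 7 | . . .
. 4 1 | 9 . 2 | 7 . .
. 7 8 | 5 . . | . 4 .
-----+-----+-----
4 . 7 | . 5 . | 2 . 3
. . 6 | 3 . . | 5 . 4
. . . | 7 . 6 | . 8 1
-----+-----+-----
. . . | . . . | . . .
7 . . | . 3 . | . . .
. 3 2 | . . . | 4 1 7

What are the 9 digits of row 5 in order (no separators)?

R2C1 = 5 (sole candidate).
R4C4 = 1 (sole candidate).
R6C7 = 9 (sole candidate).
R7C7 = 3 (sole candidate).
R4C8 = 6 (sole candidate).
R5C8 = 7: row 5 has {3,4,5,6}; col 8 has {1,4,6,8}; box has {1,2,3,4,5,6,8,9} → only 7 remains.
R6C3 = 5 (sole candidate).
R2C8 = 3 (sole candidate).
R6C2 = 2 (sole candidate).
R6C5 = 4 (sole candidate).
R6C1 = 3 (sole candidate).
R1C4 = 4 (hidden single in row 1).
R3C6 = 3 (hidden single in row 3).
R5C5 = 2: in row 5, 2 can only go here (every other open cell in that row sees a 2).
R1C1 = 9 (sole candidate).
R3C1 = 2 (sole candidate).
R8C8 = 5 (sole candidate).
R1C8 = 2 (sole candidate).
R7C8 = 9 (sole candidate).
R7C3 = 4 (sole candidate).
R8C3 = 9 (sole candidate).
R1C9 = 5 (hidden single in row 1).
R3C9 = 9 (hidden single in row 3).
R7C5 = 7 (hidden single in row 7).
R8C6 = 4 (hidden single in row 8).
R8C2 = 1 (hidden single in row 8).
R3C7 = 6 (sole candidate).
R8C7 = 8 (sole candidate).
R9C1 = 8 (sole candidate).
R9C4 = 6 (sole candidate).
R9C5 = 9 (sole candidate).
R9C6 = 5 (sole candidate).
R1C7 = 1 (sole candidate).
R2C9 = 8 (sole candidate).
R3C5 = 1 (sole candidate).
R4C6 = 9 (sole candidate).
R5C1 = 1: row 5 has {2,3,4,5,6,7}; col 1 has {2,3,4,5,7,8,9}; box has {2,3,4,5,6,7} → only 1 remains.
R5C6 = 8: row 5 has {1,2,3,4,5,6,7}; col 6 has {2,3,4,5,6,7,9}; box has {1,2,3,4,5,6,7,9} → only 8 remains.
R7C1 = 6 (sole candidate).
R7C2 = 5 (sole candidate).
R7C6 = 1 (sole candidate).
R7C9 = 2 (sole candidate).
R8C4 = 2 (sole candidate).
R8C9 = 6 (sole candidate).
R1C5 = 8 (sole candidate).
R2C5 = 6 (sole candidate).
R4C2 = 8 (sole candidate).
R5C2 = 9: row 5 has {1,2,3,4,5,6,7,8}; col 2 has {1,2,3,4,5,6,7,8}; box has {1,2,3,4,5,6,7,8} → only 9 remains.

196328574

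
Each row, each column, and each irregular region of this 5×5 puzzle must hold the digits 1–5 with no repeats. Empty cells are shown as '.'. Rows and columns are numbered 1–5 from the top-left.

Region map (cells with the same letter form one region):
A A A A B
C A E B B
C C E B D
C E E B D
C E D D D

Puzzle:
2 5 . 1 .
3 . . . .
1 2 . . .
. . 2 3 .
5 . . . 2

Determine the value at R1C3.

3

R1C5 = 4 (sole candidate).
R2C2 = 4 (sole candidate).
R3C4 = 5 (sole candidate).
R3C5 = 3 (sole candidate).
R4C1 = 4 (sole candidate).
R4C2 = 1 (sole candidate).
R4C5 = 5 (sole candidate).
R5C2 = 3 (sole candidate).
R5C4 = 4 (sole candidate).
R1C3 = 3: row 1 has {1,2,4,5}; col 3 has {2}; region has {1,2,4,5} → only 3 remains.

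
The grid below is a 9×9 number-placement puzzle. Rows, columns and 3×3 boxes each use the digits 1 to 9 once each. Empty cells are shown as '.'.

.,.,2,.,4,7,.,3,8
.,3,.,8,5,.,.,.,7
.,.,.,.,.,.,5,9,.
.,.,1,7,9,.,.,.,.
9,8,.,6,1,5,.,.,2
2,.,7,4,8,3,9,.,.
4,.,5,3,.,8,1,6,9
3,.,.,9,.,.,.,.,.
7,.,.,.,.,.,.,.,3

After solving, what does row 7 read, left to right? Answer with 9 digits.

425378169

R1C4 = 1 (sole candidate).
R1C7 = 6 (sole candidate).
R3C4 = 2 (sole candidate).
R3C6 = 6 (sole candidate).
R4C6 = 2 (sole candidate).
R7C2 = 2: row 7 has {1,3,4,5,6,8,9}; col 2 has {3,8}; box has {3,4,5,7} → only 2 remains.
R7C5 = 7: row 7 has {1,2,3,4,5,6,8,9}; col 5 has {1,4,5,8,9}; box has {3,8,9} → only 7 remains.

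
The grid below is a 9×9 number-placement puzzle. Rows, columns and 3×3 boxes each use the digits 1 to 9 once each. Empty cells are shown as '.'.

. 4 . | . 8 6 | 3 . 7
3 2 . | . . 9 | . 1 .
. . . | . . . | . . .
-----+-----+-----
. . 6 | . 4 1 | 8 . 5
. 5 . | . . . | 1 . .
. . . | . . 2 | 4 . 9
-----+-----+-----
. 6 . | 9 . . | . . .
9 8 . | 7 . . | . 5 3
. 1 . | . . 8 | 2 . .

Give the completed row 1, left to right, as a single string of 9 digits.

549186327

row 4, column 4 = 3 (sole candidate).
row 5, column 6 = 7 (sole candidate).
row 7, column 7 = 7 (sole candidate).
row 8, column 6 = 4 (sole candidate).
row 8, column 7 = 6 (sole candidate).
row 9, column 9 = 4 (sole candidate).
row 2, column 7 = 5 (sole candidate).
row 3, column 7 = 9 (sole candidate).
row 7, column 8 = 8 (sole candidate).
row 7, column 9 = 1 (sole candidate).
row 8, column 3 = 2 (sole candidate).
row 8, column 5 = 1 (sole candidate).
row 9, column 8 = 9 (sole candidate).
row 1, column 8 = 2: row 1 has {3,4,6,7,8}; col 8 has {1,5,8,9}; box has {1,3,5,7,9} → only 2 remains.
row 2, column 4 = 4 (sole candidate).
row 2, column 5 = 7 (sole candidate).
row 3, column 2 = 7 (sole candidate).
row 4, column 2 = 9 (sole candidate).
row 4, column 8 = 7 (sole candidate).
row 6, column 2 = 3 (sole candidate).
row 6, column 8 = 6 (sole candidate).
row 2, column 3 = 8 (sole candidate).
row 2, column 9 = 6 (sole candidate).
row 3, column 8 = 4 (sole candidate).
row 3, column 9 = 8 (sole candidate).
row 4, column 1 = 2 (sole candidate).
row 5, column 3 = 4 (sole candidate).
row 5, column 8 = 3 (sole candidate).
row 5, column 9 = 2 (sole candidate).
row 6, column 5 = 5 (sole candidate).
row 5, column 1 = 8 (sole candidate).
row 5, column 4 = 6 (sole candidate).
row 5, column 5 = 9 (sole candidate).
row 6, column 4 = 8 (sole candidate).
row 9, column 4 = 5 (sole candidate).
row 1, column 4 = 1: row 1 has {2,3,4,6,7,8}; col 4 has {3,4,5,6,7,8,9}; box has {4,6,7,8,9} → only 1 remains.
row 3, column 4 = 2 (sole candidate).
row 3, column 5 = 3 (sole candidate).
row 3, column 6 = 5 (sole candidate).
row 7, column 5 = 2 (sole candidate).
row 7, column 6 = 3 (sole candidate).
row 9, column 1 = 7 (sole candidate).
row 9, column 3 = 3 (sole candidate).
row 9, column 5 = 6 (sole candidate).
row 1, column 1 = 5: row 1 has {1,2,3,4,6,7,8}; col 1 has {2,3,7,8,9}; box has {2,3,4,7,8} → only 5 remains.
row 1, column 3 = 9: row 1 has {1,2,3,4,5,6,7,8}; col 3 has {2,3,4,6,8}; box has {2,3,4,5,7,8} → only 9 remains.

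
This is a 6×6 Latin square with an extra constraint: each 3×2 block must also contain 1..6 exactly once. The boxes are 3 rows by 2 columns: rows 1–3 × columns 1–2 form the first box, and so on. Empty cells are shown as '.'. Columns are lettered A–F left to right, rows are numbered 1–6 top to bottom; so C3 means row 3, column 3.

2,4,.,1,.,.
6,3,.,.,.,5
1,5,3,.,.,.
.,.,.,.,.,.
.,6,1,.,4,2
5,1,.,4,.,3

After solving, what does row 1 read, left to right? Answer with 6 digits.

245136

F1 = 6: row 1 has {1,2,4}; col 6 has {2,3,5}; box has {5} → only 6 remains.
D2 = 2: row 2 has {3,5,6}; col 4 has {1,4}; box has {1,3} → only 2 remains.
E2 = 1: row 2 has {2,3,5,6}; col 5 has {4}; box has {5,6} → only 1 remains.
D3 = 6: row 3 has {1,3,5}; col 4 has {1,2,4}; box has {1,2,3} → only 6 remains.
E3 = 2: row 3 has {1,3,5,6}; col 5 has {1,4}; box has {1,5,6} → only 2 remains.
F3 = 4: row 3 has {1,2,3,5,6}; col 6 has {2,3,5,6}; box has {1,2,5,6} → only 4 remains.
B4 = 2: row 4 has {}; col 2 has {1,3,4,5,6}; box has {1,5,6} → only 2 remains.
F4 = 1: row 4 has {2}; col 6 has {2,3,4,5,6}; box has {2,3,4} → only 1 remains.
A5 = 3: row 5 has {1,2,4,6}; col 1 has {1,2,5,6}; box has {1,2,5,6} → only 3 remains.
D5 = 5: row 5 has {1,2,3,4,6}; col 4 has {1,2,4,6}; box has {1,4} → only 5 remains.
E6 = 6: row 6 has {1,3,4,5}; col 5 has {1,2,4}; box has {1,2,3,4} → only 6 remains.
C1 = 5: row 1 has {1,2,4,6}; col 3 has {1,3}; box has {1,2,3,6} → only 5 remains.
E1 = 3: row 1 has {1,2,4,5,6}; col 5 has {1,2,4,6}; box has {1,2,4,5,6} → only 3 remains.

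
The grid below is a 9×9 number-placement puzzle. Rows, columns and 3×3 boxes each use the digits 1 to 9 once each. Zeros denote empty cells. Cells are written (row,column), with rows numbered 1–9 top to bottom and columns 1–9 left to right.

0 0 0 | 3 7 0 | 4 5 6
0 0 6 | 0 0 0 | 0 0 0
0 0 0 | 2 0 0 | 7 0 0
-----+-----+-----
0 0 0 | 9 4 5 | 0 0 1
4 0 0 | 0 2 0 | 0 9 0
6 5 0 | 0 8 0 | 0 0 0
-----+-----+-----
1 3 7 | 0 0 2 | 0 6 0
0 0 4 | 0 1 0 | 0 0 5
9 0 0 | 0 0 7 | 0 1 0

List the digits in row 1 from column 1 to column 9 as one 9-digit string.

892371456

(4,7) = 6: in row 4, 6 can only go here (every other open cell in that row sees a 6).
(5,7) = 5: in row 5, 5 can only go here (every other open cell in that row sees a 5).
(6,3) = 9: in row 6, 9 can only go here (every other open cell in that row sees a 9).
(8,8) = 7: in row 8, 7 can only go here (every other open cell in that row sees a 7).
(9,5) = 3: in column 5, 3 can only go here (every other open cell in that column sees a 3).
(8,7) = 3: in row 8, 3 can only go here (every other open cell in that row sees a 3).
(6,7) = 2: row 6 has {5,6,8,9}; col 7 has {3,4,5,6,7}; box has {1,5,6,9} → only 2 remains.
(9,7) = 8: row 9 has {1,3,7,9}; col 7 has {2,3,4,5,6,7}; box has {1,3,5,6,7} → only 8 remains.
(7,7) = 9: row 7 has {1,2,3,6,7}; col 7 has {2,3,4,5,6,7,8}; box has {1,3,5,6,7,8} → only 9 remains.
(7,9) = 4: row 7 has {1,2,3,6,7,9}; col 9 has {1,5,6}; box has {1,3,5,6,7,8,9} → only 4 remains.
(9,9) = 2: row 9 has {1,3,7,8,9}; col 9 has {1,4,5,6}; box has {1,3,4,5,6,7,8,9} → only 2 remains.
(2,7) = 1: row 2 has {6}; col 7 has {2,3,4,5,6,7,8,9}; box has {4,5,6,7} → only 1 remains.
(7,5) = 5: row 7 has {1,2,3,4,6,7,9}; col 5 has {1,2,3,4,7,8}; box has {1,2,3,7} → only 5 remains.
(9,2) = 6: row 9 has {1,2,3,7,8,9}; col 2 has {3,5}; box has {1,3,4,7,9} → only 6 remains.
(9,3) = 5: row 9 has {1,2,3,6,7,8,9}; col 3 has {4,6,7,9}; box has {1,3,4,6,7,9} → only 5 remains.
(9,4) = 4: row 9 has {1,2,3,5,6,7,8,9}; col 4 has {2,3,9}; box has {1,2,3,5,7} → only 4 remains.
(2,5) = 9: row 2 has {1,6}; col 5 has {1,2,3,4,5,7,8}; box has {2,3,7} → only 9 remains.
(3,5) = 6: row 3 has {2,7}; col 5 has {1,2,3,4,5,7,8,9}; box has {2,3,7,9} → only 6 remains.
(7,4) = 8: row 7 has {1,2,3,4,5,6,7,9}; col 4 has {2,3,4,9}; box has {1,2,3,4,5,7} → only 8 remains.
(8,4) = 6: row 8 has {1,3,4,5,7}; col 4 has {2,3,4,8,9}; box has {1,2,3,4,5,7,8} → only 6 remains.
(8,6) = 9: row 8 has {1,3,4,5,6,7}; col 6 has {2,5,7}; box has {1,2,3,4,5,6,7,8} → only 9 remains.
(2,4) = 5: row 2 has {1,6,9}; col 4 has {2,3,4,6,8,9}; box has {2,3,6,7,9} → only 5 remains.
(1,2) = 9: in row 1, 9 can only go here (every other open cell in that row sees a 9).
(3,1) = 5: in row 3, 5 can only go here (every other open cell in that row sees a 5).
(3,9) = 9: in row 3, 9 can only go here (every other open cell in that row sees a 9).
(5,6) = 6: in row 5, 6 can only go here (every other open cell in that row sees a 6).
(6,8) = 4: in row 6, 4 can only go here (every other open cell in that row sees a 4).
(6,6) = 3: in column 6, 3 can only go here (every other open cell in that column sees a 3).
(6,9) = 7: row 6 has {2,3,4,5,6,8,9}; col 9 has {1,2,4,5,6,9}; box has {1,2,4,5,6,9} → only 7 remains.
(6,4) = 1: row 6 has {2,3,4,5,6,7,8,9}; col 4 has {2,3,4,5,6,8,9}; box has {2,3,4,5,6,8,9} → only 1 remains.
(5,4) = 7: row 5 has {2,4,5,6,9}; col 4 has {1,2,3,4,5,6,8,9}; box has {1,2,3,4,5,6,8,9} → only 7 remains.
(2,8) = 2: in column 8, 2 can only go here (every other open cell in that column sees a 2).
Singles propagation stalls before every target cell is settled. Branch on (2,6) (candidates {4,8}).
  Try (2,6) = 8: this forces (1,6)=1, (2,9)=3, (3,6)=4, (3,8)=8, (4,8)=3; then column 1 has no cell left for 3 — contradiction.
So (2,6) = 4.
(3,2) = 4 (hidden single in row 3).
(5,2) = 1 (hidden single in column 2).
Singles propagation stalls before every target cell is settled. Branch on (2,2) (candidates {7,8}).
  Try (2,2) = 8: this forces (1,1)=2, (1,3)=1, (1,6)=8, (2,9)=3, (3,3)=3; then row 5 has no cell left for 3 — contradiction.
So (2,2) = 7.
(4,1) = 7 (hidden single in row 4).
(2,1) = 3 (hidden single in column 1).
(2,9) = 8 (sole candidate).
(3,8) = 3 (sole candidate).
(4,8) = 8 (sole candidate).
(5,9) = 3 (sole candidate).
(4,2) = 2 (sole candidate).
(4,3) = 3 (sole candidate).
(5,3) = 8 (sole candidate).
(8,2) = 8 (sole candidate).
(3,3) = 1 (sole candidate).
(3,6) = 8 (sole candidate).
(8,1) = 2 (sole candidate).
(1,1) = 8: row 1 has {3,4,5,6,7,9}; col 1 has {1,2,3,4,5,6,7,9}; box has {1,3,4,5,6,7,9} → only 8 remains.
(1,3) = 2: row 1 has {3,4,5,6,7,8,9}; col 3 has {1,3,4,5,6,7,8,9}; box has {1,3,4,5,6,7,8,9} → only 2 remains.
(1,6) = 1: row 1 has {2,3,4,5,6,7,8,9}; col 6 has {2,3,4,5,6,7,8,9}; box has {2,3,4,5,6,7,8,9} → only 1 remains.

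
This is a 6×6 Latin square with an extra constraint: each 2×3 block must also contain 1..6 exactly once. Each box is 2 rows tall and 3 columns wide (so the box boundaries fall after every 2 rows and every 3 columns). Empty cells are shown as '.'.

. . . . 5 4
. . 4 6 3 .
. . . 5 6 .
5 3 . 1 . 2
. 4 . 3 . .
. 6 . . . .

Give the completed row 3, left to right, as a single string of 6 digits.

r1c4 = 2 (sole candidate).
r2c6 = 1 (sole candidate).
r3c6 = 3: row 3 has {5,6}; col 6 has {1,2,4}; box has {1,2,5,6} → only 3 remains.
r4c3 = 6 (sole candidate).
r4c5 = 4 (sole candidate).
r6c4 = 4 (sole candidate).
r6c6 = 5 (sole candidate).
r1c2 = 1 (sole candidate).
r1c3 = 3 (sole candidate).
r2c1 = 2 (sole candidate).
r2c2 = 5 (sole candidate).
r3c2 = 2: row 3 has {3,5,6}; col 2 has {1,3,4,5,6}; box has {3,5,6} → only 2 remains.
r3c3 = 1: row 3 has {2,3,5,6}; col 3 has {3,4,6}; box has {2,3,5,6} → only 1 remains.
r5c1 = 1 (sole candidate).
r5c5 = 2 (sole candidate).
r5c6 = 6 (sole candidate).
r6c1 = 3 (sole candidate).
r6c3 = 2 (sole candidate).
r6c5 = 1 (sole candidate).
r1c1 = 6 (sole candidate).
r3c1 = 4: row 3 has {1,2,3,5,6}; col 1 has {1,2,3,5,6}; box has {1,2,3,5,6} → only 4 remains.

421563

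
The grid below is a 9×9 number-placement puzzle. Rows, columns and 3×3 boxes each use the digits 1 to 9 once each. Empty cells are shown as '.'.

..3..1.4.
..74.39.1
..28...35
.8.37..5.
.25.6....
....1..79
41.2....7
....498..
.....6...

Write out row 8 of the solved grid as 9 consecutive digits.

r3c5 = 9 (sole candidate).
r3c6 = 7 (sole candidate).
r3c7 = 6 (sole candidate).
r5c4 = 9 (sole candidate).
r6c4 = 5 (sole candidate).
r8c3 = 6: row 8 has {4,8,9}; col 3 has {2,3,5,7}; box has {1,4} → only 6 remains.
r1c4 = 6 (sole candidate).
r3c1 = 1 (sole candidate).
r3c2 = 4 (sole candidate).
r6c3 = 4 (sole candidate).
r1c7 = 7 (hidden single in row 1).
r5c1 = 7 (hidden single in row 5).
r6c6 = 8 (hidden single in row 6).
r5c6 = 4 (sole candidate).
r7c6 = 5 (sole candidate).
r7c7 = 3 (sole candidate).
r8c9 = 2: row 8 has {4,6,8,9}; col 9 has {1,5,7,9}; box has {3,7,8} → only 2 remains.
r9c9 = 4 (sole candidate).
r1c9 = 8 (sole candidate).
r2c8 = 2 (sole candidate).
r4c6 = 2 (sole candidate).
r4c9 = 6 (sole candidate).
r5c7 = 1 (sole candidate).
r5c8 = 8 (sole candidate).
r5c9 = 3 (sole candidate).
r6c7 = 2 (sole candidate).
r7c5 = 8 (sole candidate).
r8c8 = 1: row 8 has {2,4,6,8,9}; col 8 has {2,3,4,5,7,8}; box has {2,3,4,7,8} → only 1 remains.
r9c5 = 3 (sole candidate).
r9c7 = 5 (sole candidate).
r9c8 = 9 (sole candidate).
r2c5 = 5 (sole candidate).
r4c1 = 9 (sole candidate).
r4c3 = 1 (sole candidate).
r4c7 = 4 (sole candidate).
r7c3 = 9 (sole candidate).
r7c8 = 6 (sole candidate).
r8c4 = 7: row 8 has {1,2,4,6,8,9}; col 4 has {2,3,4,5,6,8,9}; box has {2,3,4,5,6,8,9} → only 7 remains.
r9c2 = 7 (sole candidate).
r9c3 = 8 (sole candidate).
r9c4 = 1 (sole candidate).
r1c1 = 5 (sole candidate).
r1c2 = 9 (sole candidate).
r1c5 = 2 (sole candidate).
r2c2 = 6 (sole candidate).
r6c2 = 3 (sole candidate).
r8c1 = 3: row 8 has {1,2,4,6,7,8,9}; col 1 has {1,4,5,7,9}; box has {1,4,6,7,8,9} → only 3 remains.
r8c2 = 5: row 8 has {1,2,3,4,6,7,8,9}; col 2 has {1,2,3,4,6,7,8,9}; box has {1,3,4,6,7,8,9} → only 5 remains.

356749812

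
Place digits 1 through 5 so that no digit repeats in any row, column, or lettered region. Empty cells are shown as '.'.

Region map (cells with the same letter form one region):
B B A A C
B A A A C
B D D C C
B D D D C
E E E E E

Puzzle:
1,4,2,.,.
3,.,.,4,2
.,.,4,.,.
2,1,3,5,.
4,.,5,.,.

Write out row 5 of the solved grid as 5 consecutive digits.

R1C4 = 3 (sole candidate).
R1C5 = 5 (sole candidate).
R2C2 = 5 (sole candidate).
R2C3 = 1 (sole candidate).
R3C1 = 5 (sole candidate).
R3C2 = 2 (sole candidate).
R3C4 = 1 (sole candidate).
R3C5 = 3 (sole candidate).
R4C5 = 4 (sole candidate).
R5C2 = 3: row 5 has {4,5}; col 2 has {1,2,4,5}; region has {4,5} → only 3 remains.
R5C4 = 2: row 5 has {3,4,5}; col 4 has {1,3,4,5}; region has {3,4,5} → only 2 remains.
R5C5 = 1: row 5 has {2,3,4,5}; col 5 has {2,3,4,5}; region has {2,3,4,5} → only 1 remains.

43521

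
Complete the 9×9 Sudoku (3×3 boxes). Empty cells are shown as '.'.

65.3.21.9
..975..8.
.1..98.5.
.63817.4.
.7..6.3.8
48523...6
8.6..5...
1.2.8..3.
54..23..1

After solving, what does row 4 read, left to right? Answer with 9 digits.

263817945

row 1, column 5 = 4: row 1 has {1,2,3,5,6,9}; col 5 has {1,2,3,5,6,8,9}; box has {2,3,5,7,8,9} → only 4 remains.
row 1, column 8 = 7: row 1 has {1,2,3,4,5,6,9}; col 8 has {3,4,5,8}; box has {1,5,8,9} → only 7 remains.
row 3, column 4 = 6: row 3 has {1,5,8,9}; col 4 has {2,3,7,8}; box has {2,3,4,5,7,8,9} → only 6 remains.
row 5, column 3 = 1: row 5 has {3,6,7,8}; col 3 has {2,3,5,6,9}; box has {3,4,5,6,7,8} → only 1 remains.
row 6, column 6 = 9: row 6 has {2,3,4,5,6,8}; col 6 has {2,3,5,7,8}; box has {1,2,3,6,7,8} → only 9 remains.
row 6, column 7 = 7: row 6 has {2,3,4,5,6,8,9}; col 7 has {1,3}; box has {3,4,6,8} → only 7 remains.
row 6, column 8 = 1: row 6 has {2,3,4,5,6,7,8,9}; col 8 has {3,4,5,7,8}; box has {3,4,6,7,8} → only 1 remains.
row 7, column 5 = 7: row 7 has {5,6,8}; col 5 has {1,2,3,4,5,6,8,9}; box has {2,3,5,8} → only 7 remains.
row 8, column 2 = 9: row 8 has {1,2,3,8}; col 2 has {1,4,5,6,7,8}; box has {1,2,4,5,6,8} → only 9 remains.
row 8, column 4 = 4: row 8 has {1,2,3,8,9}; col 4 has {2,3,6,7,8}; box has {2,3,5,7,8} → only 4 remains.
row 8, column 6 = 6: row 8 has {1,2,3,4,8,9}; col 6 has {2,3,5,7,8,9}; box has {2,3,4,5,7,8} → only 6 remains.
row 8, column 7 = 5: row 8 has {1,2,3,4,6,8,9}; col 7 has {1,3,7}; box has {1,3} → only 5 remains.
row 8, column 9 = 7: row 8 has {1,2,3,4,5,6,8,9}; col 9 has {1,6,8,9}; box has {1,3,5} → only 7 remains.
row 9, column 3 = 7: row 9 has {1,2,3,4,5}; col 3 has {1,2,3,5,6,9}; box has {1,2,4,5,6,8,9} → only 7 remains.
row 9, column 4 = 9: row 9 has {1,2,3,4,5,7}; col 4 has {2,3,4,6,7,8}; box has {2,3,4,5,6,7,8} → only 9 remains.
row 9, column 8 = 6: row 9 has {1,2,3,4,5,7,9}; col 8 has {1,3,4,5,7,8}; box has {1,3,5,7} → only 6 remains.
row 1, column 3 = 8: row 1 has {1,2,3,4,5,6,7,9}; col 3 has {1,2,3,5,6,7,9}; box has {1,5,6,9} → only 8 remains.
row 2, column 6 = 1: row 2 has {5,7,8,9}; col 6 has {2,3,5,6,7,8,9}; box has {2,3,4,5,6,7,8,9} → only 1 remains.
row 3, column 3 = 4: row 3 has {1,5,6,8,9}; col 3 has {1,2,3,5,6,7,8,9}; box has {1,5,6,8,9} → only 4 remains.
row 3, column 7 = 2: row 3 has {1,4,5,6,8,9}; col 7 has {1,3,5,7}; box has {1,5,7,8,9} → only 2 remains.
row 3, column 9 = 3: row 3 has {1,2,4,5,6,8,9}; col 9 has {1,6,7,8,9}; box has {1,2,5,7,8,9} → only 3 remains.
row 4, column 7 = 9: row 4 has {1,3,4,6,7,8}; col 7 has {1,2,3,5,7}; box has {1,3,4,6,7,8} → only 9 remains.
row 5, column 4 = 5: row 5 has {1,3,6,7,8}; col 4 has {2,3,4,6,7,8,9}; box has {1,2,3,6,7,8,9} → only 5 remains.
row 5, column 6 = 4: row 5 has {1,3,5,6,7,8}; col 6 has {1,2,3,5,6,7,8,9}; box has {1,2,3,5,6,7,8,9} → only 4 remains.
row 5, column 8 = 2: row 5 has {1,3,4,5,6,7,8}; col 8 has {1,3,4,5,6,7,8}; box has {1,3,4,6,7,8,9} → only 2 remains.
row 7, column 2 = 3: row 7 has {5,6,7,8}; col 2 has {1,4,5,6,7,8,9}; box has {1,2,4,5,6,7,8,9} → only 3 remains.
row 7, column 4 = 1: row 7 has {3,5,6,7,8}; col 4 has {2,3,4,5,6,7,8,9}; box has {2,3,4,5,6,7,8,9} → only 1 remains.
row 7, column 7 = 4: row 7 has {1,3,5,6,7,8}; col 7 has {1,2,3,5,7,9}; box has {1,3,5,6,7} → only 4 remains.
row 7, column 8 = 9: row 7 has {1,3,4,5,6,7,8}; col 8 has {1,2,3,4,5,6,7,8}; box has {1,3,4,5,6,7} → only 9 remains.
row 7, column 9 = 2: row 7 has {1,3,4,5,6,7,8,9}; col 9 has {1,3,6,7,8,9}; box has {1,3,4,5,6,7,9} → only 2 remains.
row 9, column 7 = 8: row 9 has {1,2,3,4,5,6,7,9}; col 7 has {1,2,3,4,5,7,9}; box has {1,2,3,4,5,6,7,9} → only 8 remains.
row 2, column 2 = 2: row 2 has {1,5,7,8,9}; col 2 has {1,3,4,5,6,7,8,9}; box has {1,4,5,6,8,9} → only 2 remains.
row 2, column 7 = 6: row 2 has {1,2,5,7,8,9}; col 7 has {1,2,3,4,5,7,8,9}; box has {1,2,3,5,7,8,9} → only 6 remains.
row 2, column 9 = 4: row 2 has {1,2,5,6,7,8,9}; col 9 has {1,2,3,6,7,8,9}; box has {1,2,3,5,6,7,8,9} → only 4 remains.
row 3, column 1 = 7: row 3 has {1,2,3,4,5,6,8,9}; col 1 has {1,4,5,6,8}; box has {1,2,4,5,6,8,9} → only 7 remains.
row 4, column 1 = 2: row 4 has {1,3,4,6,7,8,9}; col 1 has {1,4,5,6,7,8}; box has {1,3,4,5,6,7,8} → only 2 remains.
row 4, column 9 = 5: row 4 has {1,2,3,4,6,7,8,9}; col 9 has {1,2,3,4,6,7,8,9}; box has {1,2,3,4,6,7,8,9} → only 5 remains.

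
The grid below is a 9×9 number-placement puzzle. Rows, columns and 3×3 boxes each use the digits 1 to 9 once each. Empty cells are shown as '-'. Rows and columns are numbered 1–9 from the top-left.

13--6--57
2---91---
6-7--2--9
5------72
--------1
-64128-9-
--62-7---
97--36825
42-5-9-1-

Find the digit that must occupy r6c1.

r1c6 = 4: row 1 has {1,3,5,6,7}; col 6 has {1,2,6,7,8,9}; box has {1,2,6,9} → only 4 remains.
r1c7 = 2: row 1 has {1,3,4,5,6,7}; col 7 has {8}; box has {5,7,9} → only 2 remains.
r4c5 = 4: row 4 has {2,5,7}; col 5 has {2,3,6,9}; box has {1,2,8} → only 4 remains.
r4c6 = 3: row 4 has {2,4,5,7}; col 6 has {1,2,4,6,7,8,9}; box has {1,2,4,8} → only 3 remains.
r4c7 = 6: row 4 has {2,3,4,5,7}; col 7 has {2,8}; box has {1,2,7,9} → only 6 remains.
r5c6 = 5: row 5 has {1}; col 6 has {1,2,3,4,6,7,8,9}; box has {1,2,3,4,8} → only 5 remains.
r6c9 = 3: row 6 has {1,2,4,6,8,9}; col 9 has {1,2,5,7,9}; box has {1,2,6,7,9} → only 3 remains.
r7c9 = 4: row 7 has {2,6,7}; col 9 has {1,2,3,5,7,9}; box has {1,2,5,8} → only 4 remains.
r8c3 = 1: row 8 has {2,3,5,6,7,8,9}; col 3 has {4,6,7}; box has {2,4,6,7,9} → only 1 remains.
r8c4 = 4: row 8 has {1,2,3,5,6,7,8,9}; col 4 has {1,2,5}; box has {2,3,5,6,7,9} → only 4 remains.
r9c5 = 8: row 9 has {1,2,4,5,9}; col 5 has {2,3,4,6,9}; box has {2,3,4,5,6,7,9} → only 8 remains.
r9c9 = 6: row 9 has {1,2,4,5,8,9}; col 9 has {1,2,3,4,5,7,9}; box has {1,2,4,5,8} → only 6 remains.
r1c4 = 8: row 1 has {1,2,3,4,5,6,7}; col 4 has {1,2,4,5}; box has {1,2,4,6,9} → only 8 remains.
r2c9 = 8: row 2 has {1,2,9}; col 9 has {1,2,3,4,5,6,7,9}; box has {2,5,7,9} → only 8 remains.
r3c4 = 3: row 3 has {2,6,7,9}; col 4 has {1,2,4,5,8}; box has {1,2,4,6,8,9} → only 3 remains.
r3c5 = 5: row 3 has {2,3,6,7,9}; col 5 has {2,3,4,6,8,9}; box has {1,2,3,4,6,8,9} → only 5 remains.
r3c8 = 4: row 3 has {2,3,5,6,7,9}; col 8 has {1,2,5,7,9}; box has {2,5,7,8,9} → only 4 remains.
r4c4 = 9: row 4 has {2,3,4,5,6,7}; col 4 has {1,2,3,4,5,8}; box has {1,2,3,4,5,8} → only 9 remains.
r5c5 = 7: row 5 has {1,5}; col 5 has {2,3,4,5,6,8,9}; box has {1,2,3,4,5,8,9} → only 7 remains.
r5c7 = 4: row 5 has {1,5,7}; col 7 has {2,6,8}; box has {1,2,3,6,7,9} → only 4 remains.
r5c8 = 8: row 5 has {1,4,5,7}; col 8 has {1,2,4,5,7,9}; box has {1,2,3,4,6,7,9} → only 8 remains.
r6c1 = 7: row 6 has {1,2,3,4,6,8,9}; col 1 has {1,2,4,5,6,9}; box has {4,5,6} → only 7 remains.

7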